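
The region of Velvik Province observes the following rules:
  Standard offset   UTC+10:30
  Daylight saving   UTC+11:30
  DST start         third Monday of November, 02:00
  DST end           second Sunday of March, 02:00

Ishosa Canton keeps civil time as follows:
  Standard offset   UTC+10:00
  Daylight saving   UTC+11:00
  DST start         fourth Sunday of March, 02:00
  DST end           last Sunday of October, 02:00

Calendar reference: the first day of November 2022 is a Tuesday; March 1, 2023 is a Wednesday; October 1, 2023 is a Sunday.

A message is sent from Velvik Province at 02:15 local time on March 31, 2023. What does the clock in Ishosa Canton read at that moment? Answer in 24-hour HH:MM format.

02:45

1 November 2022 is a Tuesday, so the first Monday is November 7 and the third is November 21.
1 March 2023 is a Wednesday, so the first Sunday is March 5 and the second is March 12.
March 31, 2023 does not fall between 21 November 2022 and 12 March 2023, so daylight saving is not in effect and Velvik Province is at UTC+10:30.
02:15 Velvik Province − 10h30m = 15:45 UTC (rolling into the previous day, 30 March 2023).
1 March 2023 is a Wednesday, so the first Sunday is March 5 and the fourth is March 26.
1 October 2023 is a Sunday, so Sundays fall on 1, 8, 15, 22, 29; the last is October 29.
At the standard offset (UTC+10:00), 15:45 UTC + 10h = 01:45 Ishosa Canton standard time (rolling into the next day, 31 March 2023).
The standard-time date in Ishosa Canton, March 31, 2023, falls between 26 March and 29 October, so daylight saving is in effect and Ishosa Canton is at UTC+11:00.
15:45 UTC + 11h = 02:45 Ishosa Canton (rolling into the next day, 31 March 2023).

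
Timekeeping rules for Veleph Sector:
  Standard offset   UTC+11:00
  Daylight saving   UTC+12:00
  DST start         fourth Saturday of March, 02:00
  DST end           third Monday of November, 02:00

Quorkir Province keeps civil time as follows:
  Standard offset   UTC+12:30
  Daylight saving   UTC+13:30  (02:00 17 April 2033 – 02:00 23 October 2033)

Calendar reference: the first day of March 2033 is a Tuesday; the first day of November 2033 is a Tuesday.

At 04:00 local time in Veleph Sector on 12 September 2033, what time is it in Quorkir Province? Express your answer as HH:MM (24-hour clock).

1 March 2033 is a Tuesday, so the first Saturday is March 5 and the fourth is March 26.
1 November 2033 is a Tuesday, so the first Monday is November 7 and the third is November 21.
12 September 2033 lies within the daylight-saving period (26 March – 21 November), so Veleph Sector is on daylight time, UTC+12:00.
04:00 Veleph Sector − 12h = 16:00 UTC (rolling into the previous day, 11 September 2033).
At the standard offset (UTC+12:30), 16:00 UTC + 12h30m = 04:30 Quorkir Province standard time (rolling into the next day, 12 September 2033).
Daylight saving runs 17 April – 23 October; the standard-time date in Quorkir Province, 12 September 2033, is inside that window, so Quorkir Province is at UTC+13:30.
16:00 UTC + 13h30m = 05:30 Quorkir Province (rolling into the next day, 12 September 2033).

05:30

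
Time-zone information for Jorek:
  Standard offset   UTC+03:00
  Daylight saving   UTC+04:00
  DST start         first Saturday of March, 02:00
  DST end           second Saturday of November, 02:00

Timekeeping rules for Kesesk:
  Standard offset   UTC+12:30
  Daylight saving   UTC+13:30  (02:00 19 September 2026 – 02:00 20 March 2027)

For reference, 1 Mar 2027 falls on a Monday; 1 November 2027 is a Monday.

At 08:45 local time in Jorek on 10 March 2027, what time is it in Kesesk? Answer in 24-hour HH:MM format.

18:15

1 March 2027 is a Monday, so the first Saturday is March 6.
1 November 2027 is a Monday, so the first Saturday is November 6 and the second is November 13.
Daylight saving runs 6 March – 13 November; 10 March 2027 is inside that window, so Jorek is at UTC+04:00.
08:45 Jorek − 4h = 04:45 UTC.
At the standard offset (UTC+12:30), 04:45 UTC + 12h30m = 17:15 Kesesk standard time.
The standard-time date in Kesesk, 10 March 2027, falls between 19 September 2026 and 20 March 2027, so daylight saving is in effect and Kesesk is at UTC+13:30.
04:45 UTC + 13h30m = 18:15 Kesesk.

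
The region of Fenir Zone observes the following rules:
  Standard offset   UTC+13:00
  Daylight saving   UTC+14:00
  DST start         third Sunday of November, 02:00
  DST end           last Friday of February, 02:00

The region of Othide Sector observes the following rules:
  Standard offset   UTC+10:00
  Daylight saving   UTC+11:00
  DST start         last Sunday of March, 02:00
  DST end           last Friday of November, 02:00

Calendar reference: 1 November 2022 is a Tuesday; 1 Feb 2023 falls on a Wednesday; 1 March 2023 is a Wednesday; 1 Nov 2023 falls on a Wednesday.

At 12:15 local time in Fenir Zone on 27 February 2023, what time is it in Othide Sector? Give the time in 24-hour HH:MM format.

09:15

1 November 2022 is a Tuesday, so the first Sunday is November 6 and the third is November 20.
1 February 2023 is a Wednesday, so Fridays fall on 3, 10, 17, 24; the last is February 24.
27 February 2023 is outside the daylight-saving period (20 November 2022 – 24 February 2023), so Fenir Zone is on standard time, UTC+13:00.
12:15 Fenir Zone − 13h = 23:15 UTC (rolling into the previous day, 26 February 2023).
1 March 2023 is a Wednesday, so Sundays fall on 5, 12, 19, 26; the last is March 26.
1 November 2023 is a Wednesday, so Fridays fall on 3, 10, 17, 24; the last is November 24.
At the standard offset (UTC+10:00), 23:15 UTC + 10h = 09:15 Othide Sector standard time (rolling into the next day, 27 February 2023).
The standard-time date in Othide Sector, 27 February 2023, does not fall between 26 March and 24 November, so daylight saving is not in effect and Othide Sector is at UTC+10:00.
23:15 UTC + 10h = 09:15 Othide Sector (rolling into the next day, 27 February 2023).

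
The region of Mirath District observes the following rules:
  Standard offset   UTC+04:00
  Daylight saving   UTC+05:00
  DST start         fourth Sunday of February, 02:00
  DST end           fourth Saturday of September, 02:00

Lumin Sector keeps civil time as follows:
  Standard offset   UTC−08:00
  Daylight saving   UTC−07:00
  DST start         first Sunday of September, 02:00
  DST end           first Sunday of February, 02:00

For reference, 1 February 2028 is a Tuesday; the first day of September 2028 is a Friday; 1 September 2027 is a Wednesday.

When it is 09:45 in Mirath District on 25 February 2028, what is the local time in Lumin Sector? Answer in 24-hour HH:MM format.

21:45

1 February 2028 is a Tuesday, so the first Sunday is February 6 and the fourth is February 27.
1 September 2028 is a Friday, so the first Saturday is September 2 and the fourth is September 23.
Daylight saving runs 27 February – 23 September; 25 February 2028 is outside that window, so Mirath District is on standard time at UTC+04:00.
09:45 Mirath District − 4h = 05:45 UTC.
1 September 2027 is a Wednesday, so the first Sunday is September 5.
1 February 2028 is a Tuesday, so the first Sunday is February 6.
At the standard offset (UTC−08:00), 05:45 UTC − 8h = 21:45 Lumin Sector standard time (rolling into the previous day, 24 February 2028).
Daylight saving runs 5 September 2027 – 6 February 2028; the standard-time date in Lumin Sector, 24 February 2028, is outside that window, so Lumin Sector is on standard time at UTC−08:00.
05:45 UTC − 8h = 21:45 Lumin Sector (rolling into the previous day, 24 February 2028).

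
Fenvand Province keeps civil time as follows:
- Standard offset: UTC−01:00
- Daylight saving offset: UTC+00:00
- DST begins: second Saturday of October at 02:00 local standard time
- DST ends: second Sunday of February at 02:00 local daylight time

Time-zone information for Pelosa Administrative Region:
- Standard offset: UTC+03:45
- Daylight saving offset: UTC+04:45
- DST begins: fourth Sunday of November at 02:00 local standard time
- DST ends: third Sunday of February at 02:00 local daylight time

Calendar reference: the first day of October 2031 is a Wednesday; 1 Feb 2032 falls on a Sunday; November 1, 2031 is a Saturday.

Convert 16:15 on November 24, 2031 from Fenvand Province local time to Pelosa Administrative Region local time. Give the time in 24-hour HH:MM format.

1 October 2031 is a Wednesday, so the first Saturday is October 4 and the second is October 11.
1 February 2032 is a Sunday, so the first Sunday is February 1 and the second is February 8.
November 24, 2031 lies within the daylight-saving period (11 October 2031 – 8 February 2032), so Fenvand Province is on daylight time, UTC+00:00.
16:15 Fenvand Province − 0h = 16:15 UTC.
1 November 2031 is a Saturday, so the first Sunday is November 2 and the fourth is November 23.
1 February 2032 is a Sunday, so the first Sunday is February 1 and the third is February 15.
At the standard offset (UTC+03:45), 16:15 UTC + 3h45m = 20:00 Pelosa Administrative Region standard time.
Daylight saving runs 23 November 2031 – 15 February 2032; the standard-time date in Pelosa Administrative Region, November 24, 2031, is inside that window, so Pelosa Administrative Region is at UTC+04:45.
16:15 UTC + 4h45m = 21:00 Pelosa Administrative Region.

21:00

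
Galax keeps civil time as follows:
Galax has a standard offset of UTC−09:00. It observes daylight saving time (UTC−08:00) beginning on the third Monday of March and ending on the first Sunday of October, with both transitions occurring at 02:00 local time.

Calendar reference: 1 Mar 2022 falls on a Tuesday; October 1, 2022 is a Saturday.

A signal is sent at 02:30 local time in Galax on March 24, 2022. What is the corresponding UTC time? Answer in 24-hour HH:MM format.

1 March 2022 is a Tuesday, so the first Monday is March 7 and the third is March 21.
1 October 2022 is a Saturday, so the first Sunday is October 2.
Daylight saving runs 21 March – 2 October; March 24, 2022 is inside that window, so Galax is at UTC−08:00.
02:30 local + 8h = 10:30 UTC.

10:30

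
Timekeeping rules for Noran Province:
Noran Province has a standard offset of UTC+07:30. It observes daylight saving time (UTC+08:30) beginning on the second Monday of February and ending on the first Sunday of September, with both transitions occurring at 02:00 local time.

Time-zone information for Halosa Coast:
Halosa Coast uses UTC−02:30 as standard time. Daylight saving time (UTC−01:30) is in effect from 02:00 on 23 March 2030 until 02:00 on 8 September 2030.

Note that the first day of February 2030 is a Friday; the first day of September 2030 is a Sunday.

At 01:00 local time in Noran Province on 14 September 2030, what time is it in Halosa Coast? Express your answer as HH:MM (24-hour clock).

15:00

1 February 2030 is a Friday, so the first Monday is February 4 and the second is February 11.
1 September 2030 is a Sunday, so the first Sunday is September 1.
14 September 2030 does not fall between 11 February and 1 September, so daylight saving is not in effect and Noran Province is at UTC+07:30.
01:00 Noran Province − 7h30m = 17:30 UTC (rolling into the previous day, 13 September 2030).
At the standard offset (UTC−02:30), 17:30 UTC − 2h30m = 15:00 Halosa Coast standard time.
Daylight saving runs 23 March – 8 September; the standard-time date in Halosa Coast, 13 September 2030, is outside that window, so Halosa Coast is on standard time at UTC−02:30.
17:30 UTC − 2h30m = 15:00 Halosa Coast.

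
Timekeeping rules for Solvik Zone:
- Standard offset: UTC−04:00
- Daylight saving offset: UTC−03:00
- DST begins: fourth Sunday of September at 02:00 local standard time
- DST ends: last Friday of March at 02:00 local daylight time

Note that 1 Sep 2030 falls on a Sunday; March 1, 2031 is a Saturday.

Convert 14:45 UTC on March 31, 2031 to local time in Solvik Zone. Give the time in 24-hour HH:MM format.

10:45

1 September 2030 is a Sunday, so the first Sunday is September 1 and the fourth is September 22.
1 March 2031 is a Saturday, so Fridays fall on 7, 14, 21, 28; the last is March 28.
At the standard offset (UTC−04:00), 14:45 UTC − 4h = 10:45 Solvik Zone standard time.
The standard-time date in Solvik Zone, March 31, 2031, is outside the daylight-saving period (22 September 2030 – 28 March 2031), so Solvik Zone is on standard time, UTC−04:00.
14:45 UTC − 4h = 10:45 local.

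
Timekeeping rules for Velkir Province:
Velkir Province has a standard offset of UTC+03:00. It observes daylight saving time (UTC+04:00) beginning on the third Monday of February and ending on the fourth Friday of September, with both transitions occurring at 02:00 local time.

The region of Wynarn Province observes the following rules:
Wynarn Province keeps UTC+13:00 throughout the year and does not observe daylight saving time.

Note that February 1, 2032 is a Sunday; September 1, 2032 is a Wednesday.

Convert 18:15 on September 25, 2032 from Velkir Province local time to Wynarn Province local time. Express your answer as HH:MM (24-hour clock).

1 February 2032 is a Sunday, so the first Monday is February 2 and the third is February 16.
1 September 2032 is a Wednesday, so the first Friday is September 3 and the fourth is September 24.
Daylight saving runs 16 February – 24 September; September 25, 2032 is outside that window, so Velkir Province is on standard time at UTC+03:00.
18:15 Velkir Province − 3h = 15:15 UTC.
Wynarn Province has no daylight saving, so its offset is UTC+13:00 year-round.
15:15 UTC + 13h = 04:15 Wynarn Province (rolling into the next day, 26 September 2032).

04:15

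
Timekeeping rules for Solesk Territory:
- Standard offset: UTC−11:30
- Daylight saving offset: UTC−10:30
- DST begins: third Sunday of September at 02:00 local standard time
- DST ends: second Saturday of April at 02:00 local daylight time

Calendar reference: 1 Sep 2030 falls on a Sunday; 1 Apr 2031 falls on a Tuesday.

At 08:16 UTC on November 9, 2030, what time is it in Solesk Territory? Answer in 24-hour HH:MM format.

21:46

1 September 2030 is a Sunday, so the first Sunday is September 1 and the third is September 15.
1 April 2031 is a Tuesday, so the first Saturday is April 5 and the second is April 12.
At the standard offset (UTC−11:30), 08:16 UTC − 11h30m = 20:46 Solesk Territory standard time (rolling into the previous day, 8 November 2030).
Daylight saving runs 15 September 2030 – 12 April 2031; the standard-time date in Solesk Territory, November 8, 2030, is inside that window, so Solesk Territory is at UTC−10:30.
08:16 UTC − 10h30m = 21:46 local (rolling into the previous day, 8 November 2030).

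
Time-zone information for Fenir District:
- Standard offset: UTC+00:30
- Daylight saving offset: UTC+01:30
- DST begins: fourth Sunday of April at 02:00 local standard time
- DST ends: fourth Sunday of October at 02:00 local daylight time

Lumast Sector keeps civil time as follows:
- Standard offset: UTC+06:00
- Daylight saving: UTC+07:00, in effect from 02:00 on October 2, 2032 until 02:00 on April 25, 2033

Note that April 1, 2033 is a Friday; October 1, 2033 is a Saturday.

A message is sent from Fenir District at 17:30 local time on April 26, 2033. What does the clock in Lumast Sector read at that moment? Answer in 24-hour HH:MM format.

1 April 2033 is a Friday, so the first Sunday is April 3 and the fourth is April 24.
1 October 2033 is a Saturday, so the first Sunday is October 2 and the fourth is October 23.
Daylight saving runs 24 April – 23 October; April 26, 2033 is inside that window, so Fenir District is at UTC+01:30.
17:30 Fenir District − 1h30m = 16:00 UTC.
At the standard offset (UTC+06:00), 16:00 UTC + 6h = 22:00 Lumast Sector standard time.
The standard-time date in Lumast Sector, April 26, 2033, is outside the daylight-saving period (2 October 2032 – 25 April 2033), so Lumast Sector is on standard time, UTC+06:00.
16:00 UTC + 6h = 22:00 Lumast Sector.

22:00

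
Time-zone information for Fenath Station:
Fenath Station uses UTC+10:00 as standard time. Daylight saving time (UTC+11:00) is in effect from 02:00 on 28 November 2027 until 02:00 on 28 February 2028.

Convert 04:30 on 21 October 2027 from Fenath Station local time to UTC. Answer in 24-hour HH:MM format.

18:30

Daylight saving runs 28 November 2027 – 28 February 2028; 21 October 2027 is outside that window, so Fenath Station is on standard time at UTC+10:00.
04:30 local − 10h = 18:30 UTC (rolling into the previous day, 20 October 2027).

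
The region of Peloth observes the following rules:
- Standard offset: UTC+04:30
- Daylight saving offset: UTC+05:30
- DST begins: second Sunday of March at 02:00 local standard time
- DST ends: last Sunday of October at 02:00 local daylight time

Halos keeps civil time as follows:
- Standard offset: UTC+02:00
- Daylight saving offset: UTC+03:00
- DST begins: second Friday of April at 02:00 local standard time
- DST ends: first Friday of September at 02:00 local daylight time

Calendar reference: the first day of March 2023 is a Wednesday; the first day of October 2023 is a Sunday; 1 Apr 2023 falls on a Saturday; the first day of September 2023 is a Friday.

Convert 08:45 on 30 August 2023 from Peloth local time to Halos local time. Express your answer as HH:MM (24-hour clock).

1 March 2023 is a Wednesday, so the first Sunday is March 5 and the second is March 12.
1 October 2023 is a Sunday, so Sundays fall on 1, 8, 15, 22, 29; the last is October 29.
Daylight saving runs 12 March – 29 October; 30 August 2023 is inside that window, so Peloth is at UTC+05:30.
08:45 Peloth − 5h30m = 03:15 UTC.
1 April 2023 is a Saturday, so the first Friday is April 7 and the second is April 14.
1 September 2023 is a Friday, so the first Friday is September 1.
At the standard offset (UTC+02:00), 03:15 UTC + 2h = 05:15 Halos standard time.
The standard-time date in Halos, 30 August 2023, lies within the daylight-saving period (14 April – 1 September), so Halos is on daylight time, UTC+03:00.
03:15 UTC + 3h = 06:15 Halos.

06:15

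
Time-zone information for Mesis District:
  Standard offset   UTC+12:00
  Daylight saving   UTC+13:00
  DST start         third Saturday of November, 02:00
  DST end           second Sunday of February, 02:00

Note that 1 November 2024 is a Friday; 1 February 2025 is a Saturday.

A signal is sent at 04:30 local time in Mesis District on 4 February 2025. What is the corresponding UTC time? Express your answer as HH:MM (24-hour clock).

15:30

1 November 2024 is a Friday, so the first Saturday is November 2 and the third is November 16.
1 February 2025 is a Saturday, so the first Sunday is February 2 and the second is February 9.
4 February 2025 lies within the daylight-saving period (16 November 2024 – 9 February 2025), so Mesis District is on daylight time, UTC+13:00.
04:30 local − 13h = 15:30 UTC (rolling into the previous day, 3 February 2025).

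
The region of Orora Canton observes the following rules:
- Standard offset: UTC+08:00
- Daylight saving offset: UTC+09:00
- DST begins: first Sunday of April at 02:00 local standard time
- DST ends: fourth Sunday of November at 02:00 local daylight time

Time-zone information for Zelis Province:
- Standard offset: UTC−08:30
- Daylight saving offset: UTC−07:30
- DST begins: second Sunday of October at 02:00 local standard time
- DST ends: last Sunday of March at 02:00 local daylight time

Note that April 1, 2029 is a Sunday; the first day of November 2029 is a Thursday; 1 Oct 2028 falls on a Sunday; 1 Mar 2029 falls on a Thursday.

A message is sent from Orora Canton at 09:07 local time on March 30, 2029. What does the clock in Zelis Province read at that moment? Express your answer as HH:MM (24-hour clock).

16:37

1 April 2029 is a Sunday, so the first Sunday is April 1.
1 November 2029 is a Thursday, so the first Sunday is November 4 and the fourth is November 25.
March 30, 2029 is outside the daylight-saving period (1 April – 25 November), so Orora Canton is on standard time, UTC+08:00.
09:07 Orora Canton − 8h = 01:07 UTC.
1 October 2028 is a Sunday, so the first Sunday is October 1 and the second is October 8.
1 March 2029 is a Thursday, so Sundays fall on 4, 11, 18, 25; the last is March 25.
At the standard offset (UTC−08:30), 01:07 UTC − 8h30m = 16:37 Zelis Province standard time (rolling into the previous day, 29 March 2029).
Daylight saving runs 8 October 2028 – 25 March 2029; the standard-time date in Zelis Province, March 29, 2029, is outside that window, so Zelis Province is on standard time at UTC−08:30.
01:07 UTC − 8h30m = 16:37 Zelis Province (rolling into the previous day, 29 March 2029).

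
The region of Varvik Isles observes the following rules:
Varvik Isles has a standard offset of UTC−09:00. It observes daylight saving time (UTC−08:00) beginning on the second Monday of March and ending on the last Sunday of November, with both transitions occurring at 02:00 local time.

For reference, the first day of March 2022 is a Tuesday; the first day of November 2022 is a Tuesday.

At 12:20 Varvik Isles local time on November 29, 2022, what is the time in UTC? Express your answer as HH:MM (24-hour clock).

21:20

1 March 2022 is a Tuesday, so the first Monday is March 7 and the second is March 14.
1 November 2022 is a Tuesday, so Sundays fall on 6, 13, 20, 27; the last is November 27.
November 29, 2022 does not fall between 14 March and 27 November, so daylight saving is not in effect and Varvik Isles is at UTC−09:00.
12:20 local + 9h = 21:20 UTC.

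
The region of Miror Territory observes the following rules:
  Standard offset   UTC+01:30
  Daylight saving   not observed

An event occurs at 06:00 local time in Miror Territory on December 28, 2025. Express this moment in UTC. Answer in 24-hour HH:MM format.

Miror Territory stays on UTC+01:30 all year.
06:00 local − 1h30m = 04:30 UTC.

04:30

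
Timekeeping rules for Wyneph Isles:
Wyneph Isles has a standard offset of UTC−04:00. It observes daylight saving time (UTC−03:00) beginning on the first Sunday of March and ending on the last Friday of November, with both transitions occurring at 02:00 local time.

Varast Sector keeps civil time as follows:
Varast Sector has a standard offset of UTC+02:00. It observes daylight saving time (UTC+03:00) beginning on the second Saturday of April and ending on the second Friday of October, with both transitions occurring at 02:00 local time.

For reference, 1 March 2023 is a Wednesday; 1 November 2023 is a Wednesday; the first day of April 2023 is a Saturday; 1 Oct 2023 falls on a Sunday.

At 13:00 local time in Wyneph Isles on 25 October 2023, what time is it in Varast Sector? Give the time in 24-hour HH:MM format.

1 March 2023 is a Wednesday, so the first Sunday is March 5.
1 November 2023 is a Wednesday, so Fridays fall on 3, 10, 17, 24; the last is November 24.
Daylight saving runs 5 March – 24 November; 25 October 2023 is inside that window, so Wyneph Isles is at UTC−03:00.
13:00 Wyneph Isles + 3h = 16:00 UTC.
1 April 2023 is a Saturday, so the first Saturday is April 1 and the second is April 8.
1 October 2023 is a Sunday, so the first Friday is October 6 and the second is October 13.
At the standard offset (UTC+02:00), 16:00 UTC + 2h = 18:00 Varast Sector standard time.
Daylight saving runs 8 April – 13 October; the standard-time date in Varast Sector, 25 October 2023, is outside that window, so Varast Sector is on standard time at UTC+02:00.
16:00 UTC + 2h = 18:00 Varast Sector.

18:00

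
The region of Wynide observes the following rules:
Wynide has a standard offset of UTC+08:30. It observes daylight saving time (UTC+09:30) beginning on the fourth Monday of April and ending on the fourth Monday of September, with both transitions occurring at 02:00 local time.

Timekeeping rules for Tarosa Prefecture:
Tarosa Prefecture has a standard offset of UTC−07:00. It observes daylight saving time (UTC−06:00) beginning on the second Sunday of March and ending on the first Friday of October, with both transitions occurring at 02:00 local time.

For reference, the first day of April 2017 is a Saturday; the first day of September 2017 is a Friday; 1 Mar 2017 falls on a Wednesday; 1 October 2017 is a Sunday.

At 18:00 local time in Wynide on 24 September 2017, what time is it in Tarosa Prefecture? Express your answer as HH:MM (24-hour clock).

1 April 2017 is a Saturday, so the first Monday is April 3 and the fourth is April 24.
1 September 2017 is a Friday, so the first Monday is September 4 and the fourth is September 25.
24 September 2017 lies within the daylight-saving period (24 April – 25 September), so Wynide is on daylight time, UTC+09:30.
18:00 Wynide − 9h30m = 08:30 UTC.
1 March 2017 is a Wednesday, so the first Sunday is March 5 and the second is March 12.
1 October 2017 is a Sunday, so the first Friday is October 6.
At the standard offset (UTC−07:00), 08:30 UTC − 7h = 01:30 Tarosa Prefecture standard time.
The standard-time date in Tarosa Prefecture, 24 September 2017, falls between 12 March and 6 October, so daylight saving is in effect and Tarosa Prefecture is at UTC−06:00.
08:30 UTC − 6h = 02:30 Tarosa Prefecture.

02:30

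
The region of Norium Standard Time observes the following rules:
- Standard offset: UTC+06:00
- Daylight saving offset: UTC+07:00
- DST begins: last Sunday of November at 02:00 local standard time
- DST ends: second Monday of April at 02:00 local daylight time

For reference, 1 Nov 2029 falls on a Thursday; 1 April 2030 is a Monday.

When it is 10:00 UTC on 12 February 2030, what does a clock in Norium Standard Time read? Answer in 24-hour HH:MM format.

17:00

1 November 2029 is a Thursday, so Sundays fall on 4, 11, 18, 25; the last is November 25.
1 April 2030 is a Monday, so the first Monday is April 1 and the second is April 8.
At the standard offset (UTC+06:00), 10:00 UTC + 6h = 16:00 Norium Standard Time standard time.
The standard-time date in Norium Standard Time, 12 February 2030, lies within the daylight-saving period (25 November 2029 – 8 April 2030), so Norium Standard Time is on daylight time, UTC+07:00.
10:00 UTC + 7h = 17:00 local.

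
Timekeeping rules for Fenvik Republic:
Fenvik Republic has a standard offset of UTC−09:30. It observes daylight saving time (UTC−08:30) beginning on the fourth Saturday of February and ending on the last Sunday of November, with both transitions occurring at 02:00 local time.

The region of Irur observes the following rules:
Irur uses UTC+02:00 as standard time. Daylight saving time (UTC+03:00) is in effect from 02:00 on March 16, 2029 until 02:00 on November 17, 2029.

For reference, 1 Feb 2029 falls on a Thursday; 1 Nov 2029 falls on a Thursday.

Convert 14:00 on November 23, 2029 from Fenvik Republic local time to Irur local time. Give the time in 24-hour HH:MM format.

1 February 2029 is a Thursday, so the first Saturday is February 3 and the fourth is February 24.
1 November 2029 is a Thursday, so Sundays fall on 4, 11, 18, 25; the last is November 25.
November 23, 2029 lies within the daylight-saving period (24 February – 25 November), so Fenvik Republic is on daylight time, UTC−08:30.
14:00 Fenvik Republic + 8h30m = 22:30 UTC.
At the standard offset (UTC+02:00), 22:30 UTC + 2h = 00:30 Irur standard time (rolling into the next day, 24 November 2029).
The standard-time date in Irur, November 24, 2029, is outside the daylight-saving period (16 March – 17 November), so Irur is on standard time, UTC+02:00.
22:30 UTC + 2h = 00:30 Irur (rolling into the next day, 24 November 2029).

00:30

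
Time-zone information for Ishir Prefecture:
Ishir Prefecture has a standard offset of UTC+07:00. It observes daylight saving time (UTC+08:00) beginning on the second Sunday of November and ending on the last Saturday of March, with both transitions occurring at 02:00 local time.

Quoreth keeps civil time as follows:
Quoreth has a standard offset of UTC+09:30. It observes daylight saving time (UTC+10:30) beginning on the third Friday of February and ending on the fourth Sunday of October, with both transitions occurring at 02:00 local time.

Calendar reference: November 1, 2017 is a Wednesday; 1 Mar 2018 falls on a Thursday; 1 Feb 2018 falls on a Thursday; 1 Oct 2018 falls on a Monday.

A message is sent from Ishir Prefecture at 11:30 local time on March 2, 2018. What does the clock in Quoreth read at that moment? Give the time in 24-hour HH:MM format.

14:00

1 November 2017 is a Wednesday, so the first Sunday is November 5 and the second is November 12.
1 March 2018 is a Thursday, so Saturdays fall on 3, 10, 17, 24, 31; the last is March 31.
Daylight saving runs 12 November 2017 – 31 March 2018; March 2, 2018 is inside that window, so Ishir Prefecture is at UTC+08:00.
11:30 Ishir Prefecture − 8h = 03:30 UTC.
1 February 2018 is a Thursday, so the first Friday is February 2 and the third is February 16.
1 October 2018 is a Monday, so the first Sunday is October 7 and the fourth is October 28.
At the standard offset (UTC+09:30), 03:30 UTC + 9h30m = 13:00 Quoreth standard time.
The standard-time date in Quoreth, March 2, 2018, lies within the daylight-saving period (16 February – 28 October), so Quoreth is on daylight time, UTC+10:30.
03:30 UTC + 10h30m = 14:00 Quoreth.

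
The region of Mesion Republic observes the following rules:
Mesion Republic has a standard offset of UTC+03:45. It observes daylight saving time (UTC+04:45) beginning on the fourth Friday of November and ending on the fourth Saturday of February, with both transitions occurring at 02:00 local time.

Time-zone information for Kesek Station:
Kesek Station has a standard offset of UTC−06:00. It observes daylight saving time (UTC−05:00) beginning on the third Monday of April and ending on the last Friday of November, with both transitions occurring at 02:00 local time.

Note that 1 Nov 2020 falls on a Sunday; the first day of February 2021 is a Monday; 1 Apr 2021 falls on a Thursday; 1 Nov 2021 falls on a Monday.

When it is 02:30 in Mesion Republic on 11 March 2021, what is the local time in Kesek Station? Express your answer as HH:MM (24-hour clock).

16:45

1 November 2020 is a Sunday, so the first Friday is November 6 and the fourth is November 27.
1 February 2021 is a Monday, so the first Saturday is February 6 and the fourth is February 27.
11 March 2021 does not fall between 27 November 2020 and 27 February 2021, so daylight saving is not in effect and Mesion Republic is at UTC+03:45.
02:30 Mesion Republic − 3h45m = 22:45 UTC (rolling into the previous day, 10 March 2021).
1 April 2021 is a Thursday, so the first Monday is April 5 and the third is April 19.
1 November 2021 is a Monday, so Fridays fall on 5, 12, 19, 26; the last is November 26.
At the standard offset (UTC−06:00), 22:45 UTC − 6h = 16:45 Kesek Station standard time.
The standard-time date in Kesek Station, 10 March 2021, is outside the daylight-saving period (19 April – 26 November), so Kesek Station is on standard time, UTC−06:00.
22:45 UTC − 6h = 16:45 Kesek Station.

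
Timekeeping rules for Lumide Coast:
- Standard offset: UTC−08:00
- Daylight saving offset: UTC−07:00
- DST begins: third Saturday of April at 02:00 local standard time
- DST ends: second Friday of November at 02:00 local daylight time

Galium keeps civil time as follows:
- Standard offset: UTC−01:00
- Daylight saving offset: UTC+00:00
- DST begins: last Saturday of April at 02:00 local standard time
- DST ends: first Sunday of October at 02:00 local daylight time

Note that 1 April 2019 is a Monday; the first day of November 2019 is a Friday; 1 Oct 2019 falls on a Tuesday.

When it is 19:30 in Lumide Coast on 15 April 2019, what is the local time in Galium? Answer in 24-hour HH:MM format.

02:30

1 April 2019 is a Monday, so the first Saturday is April 6 and the third is April 20.
1 November 2019 is a Friday, so the first Friday is November 1 and the second is November 8.
15 April 2019 does not fall between 20 April and 8 November, so daylight saving is not in effect and Lumide Coast is at UTC−08:00.
19:30 Lumide Coast + 8h = 03:30 UTC (rolling into the next day, 16 April 2019).
1 April 2019 is a Monday, so Saturdays fall on 6, 13, 20, 27; the last is April 27.
1 October 2019 is a Tuesday, so the first Sunday is October 6.
At the standard offset (UTC−01:00), 03:30 UTC − 1h = 02:30 Galium standard time.
Daylight saving runs 27 April – 6 October; the standard-time date in Galium, 16 April 2019, is outside that window, so Galium is on standard time at UTC−01:00.
03:30 UTC − 1h = 02:30 Galium.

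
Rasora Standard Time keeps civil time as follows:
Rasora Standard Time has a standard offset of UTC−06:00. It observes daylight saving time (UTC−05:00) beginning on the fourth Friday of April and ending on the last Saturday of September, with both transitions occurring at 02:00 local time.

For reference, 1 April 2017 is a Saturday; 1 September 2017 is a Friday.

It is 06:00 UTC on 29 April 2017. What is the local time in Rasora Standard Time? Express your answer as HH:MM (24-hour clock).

01:00

1 April 2017 is a Saturday, so the first Friday is April 7 and the fourth is April 28.
1 September 2017 is a Friday, so Saturdays fall on 2, 9, 16, 23, 30; the last is September 30.
At the standard offset (UTC−06:00), 06:00 UTC − 6h = 00:00 Rasora Standard Time standard time.
Daylight saving runs 28 April – 30 September; the standard-time date in Rasora Standard Time, 29 April 2017, is inside that window, so Rasora Standard Time is at UTC−05:00.
06:00 UTC − 5h = 01:00 local.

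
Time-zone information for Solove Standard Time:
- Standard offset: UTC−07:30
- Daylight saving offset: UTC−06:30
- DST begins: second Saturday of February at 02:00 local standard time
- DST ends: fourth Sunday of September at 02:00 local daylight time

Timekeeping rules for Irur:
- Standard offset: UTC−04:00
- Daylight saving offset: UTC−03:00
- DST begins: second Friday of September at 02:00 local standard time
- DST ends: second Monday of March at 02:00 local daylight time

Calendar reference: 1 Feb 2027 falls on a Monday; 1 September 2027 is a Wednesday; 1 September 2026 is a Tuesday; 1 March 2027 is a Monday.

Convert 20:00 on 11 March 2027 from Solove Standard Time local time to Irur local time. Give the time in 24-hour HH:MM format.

22:30

1 February 2027 is a Monday, so the first Saturday is February 6 and the second is February 13.
1 September 2027 is a Wednesday, so the first Sunday is September 5 and the fourth is September 26.
11 March 2027 lies within the daylight-saving period (13 February – 26 September), so Solove Standard Time is on daylight time, UTC−06:30.
20:00 Solove Standard Time + 6h30m = 02:30 UTC (rolling into the next day, 12 March 2027).
1 September 2026 is a Tuesday, so the first Friday is September 4 and the second is September 11.
1 March 2027 is a Monday, so the first Monday is March 1 and the second is March 8.
At the standard offset (UTC−04:00), 02:30 UTC − 4h = 22:30 Irur standard time (rolling into the previous day, 11 March 2027).
The standard-time date in Irur, 11 March 2027, does not fall between 11 September 2026 and 8 March 2027, so daylight saving is not in effect and Irur is at UTC−04:00.
02:30 UTC − 4h = 22:30 Irur (rolling into the previous day, 11 March 2027).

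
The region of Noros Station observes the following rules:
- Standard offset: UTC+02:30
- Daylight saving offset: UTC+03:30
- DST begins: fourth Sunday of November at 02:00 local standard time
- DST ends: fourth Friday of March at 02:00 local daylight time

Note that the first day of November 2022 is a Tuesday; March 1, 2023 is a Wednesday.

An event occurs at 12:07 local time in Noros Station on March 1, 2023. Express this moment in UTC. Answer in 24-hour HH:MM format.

08:37

1 November 2022 is a Tuesday, so the first Sunday is November 6 and the fourth is November 27.
1 March 2023 is a Wednesday, so the first Friday is March 3 and the fourth is March 24.
March 1, 2023 lies within the daylight-saving period (27 November 2022 – 24 March 2023), so Noros Station is on daylight time, UTC+03:30.
12:07 local − 3h30m = 08:37 UTC.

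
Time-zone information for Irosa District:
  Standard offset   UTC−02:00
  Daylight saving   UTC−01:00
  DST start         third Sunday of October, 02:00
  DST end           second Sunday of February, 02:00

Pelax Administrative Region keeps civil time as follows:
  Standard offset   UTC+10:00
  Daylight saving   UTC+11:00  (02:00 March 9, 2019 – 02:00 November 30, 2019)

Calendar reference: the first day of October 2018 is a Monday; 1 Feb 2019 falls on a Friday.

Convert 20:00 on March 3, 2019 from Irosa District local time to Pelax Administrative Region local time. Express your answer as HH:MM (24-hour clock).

08:00

1 October 2018 is a Monday, so the first Sunday is October 7 and the third is October 21.
1 February 2019 is a Friday, so the first Sunday is February 3 and the second is February 10.
March 3, 2019 does not fall between 21 October 2018 and 10 February 2019, so daylight saving is not in effect and Irosa District is at UTC−02:00.
20:00 Irosa District + 2h = 22:00 UTC.
At the standard offset (UTC+10:00), 22:00 UTC + 10h = 08:00 Pelax Administrative Region standard time (rolling into the next day, 4 March 2019).
The standard-time date in Pelax Administrative Region, March 4, 2019, is outside the daylight-saving period (9 March – 30 November), so Pelax Administrative Region is on standard time, UTC+10:00.
22:00 UTC + 10h = 08:00 Pelax Administrative Region (rolling into the next day, 4 March 2019).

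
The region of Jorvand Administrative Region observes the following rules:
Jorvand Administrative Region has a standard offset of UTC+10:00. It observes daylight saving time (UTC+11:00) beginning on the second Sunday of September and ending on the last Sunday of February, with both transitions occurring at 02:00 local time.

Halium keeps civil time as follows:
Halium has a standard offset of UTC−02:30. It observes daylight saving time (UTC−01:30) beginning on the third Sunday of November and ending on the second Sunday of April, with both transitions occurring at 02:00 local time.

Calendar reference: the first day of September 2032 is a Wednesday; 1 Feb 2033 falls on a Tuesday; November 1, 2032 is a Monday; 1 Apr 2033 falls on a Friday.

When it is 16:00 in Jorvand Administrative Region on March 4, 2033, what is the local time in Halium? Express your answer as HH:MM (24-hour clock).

04:30

1 September 2032 is a Wednesday, so the first Sunday is September 5 and the second is September 12.
1 February 2033 is a Tuesday, so Sundays fall on 6, 13, 20, 27; the last is February 27.
March 4, 2033 is outside the daylight-saving period (12 September 2032 – 27 February 2033), so Jorvand Administrative Region is on standard time, UTC+10:00.
16:00 Jorvand Administrative Region − 10h = 06:00 UTC.
1 November 2032 is a Monday, so the first Sunday is November 7 and the third is November 21.
1 April 2033 is a Friday, so the first Sunday is April 3 and the second is April 10.
At the standard offset (UTC−02:30), 06:00 UTC − 2h30m = 03:30 Halium standard time.
The standard-time date in Halium, March 4, 2033, lies within the daylight-saving period (21 November 2032 – 10 April 2033), so Halium is on daylight time, UTC−01:30.
06:00 UTC − 1h30m = 04:30 Halium.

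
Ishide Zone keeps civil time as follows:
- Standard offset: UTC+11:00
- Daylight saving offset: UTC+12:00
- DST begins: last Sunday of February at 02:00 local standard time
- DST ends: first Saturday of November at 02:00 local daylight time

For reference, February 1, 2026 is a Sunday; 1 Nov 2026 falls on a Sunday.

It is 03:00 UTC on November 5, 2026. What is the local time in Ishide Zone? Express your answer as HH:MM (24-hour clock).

15:00

1 February 2026 is a Sunday, so Sundays fall on 1, 8, 15, 22; the last is February 22.
1 November 2026 is a Sunday, so the first Saturday is November 7.
At the standard offset (UTC+11:00), 03:00 UTC + 11h = 14:00 Ishide Zone standard time.
The standard-time date in Ishide Zone, November 5, 2026, falls between 22 February and 7 November, so daylight saving is in effect and Ishide Zone is at UTC+12:00.
03:00 UTC + 12h = 15:00 local.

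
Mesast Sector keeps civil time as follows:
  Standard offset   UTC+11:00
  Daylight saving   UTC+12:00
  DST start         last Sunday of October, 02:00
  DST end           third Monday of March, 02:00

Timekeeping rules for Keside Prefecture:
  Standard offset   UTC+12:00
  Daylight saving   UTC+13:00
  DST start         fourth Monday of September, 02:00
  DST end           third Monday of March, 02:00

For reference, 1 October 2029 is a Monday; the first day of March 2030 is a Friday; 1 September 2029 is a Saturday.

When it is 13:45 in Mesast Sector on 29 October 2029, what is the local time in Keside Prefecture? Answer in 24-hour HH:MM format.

1 October 2029 is a Monday, so Sundays fall on 7, 14, 21, 28; the last is October 28.
1 March 2030 is a Friday, so the first Monday is March 4 and the third is March 18.
29 October 2029 lies within the daylight-saving period (28 October 2029 – 18 March 2030), so Mesast Sector is on daylight time, UTC+12:00.
13:45 Mesast Sector − 12h = 01:45 UTC.
1 September 2029 is a Saturday, so the first Monday is September 3 and the fourth is September 24.
1 March 2030 is a Friday, so the first Monday is March 4 and the third is March 18.
At the standard offset (UTC+12:00), 01:45 UTC + 12h = 13:45 Keside Prefecture standard time.
The standard-time date in Keside Prefecture, 29 October 2029, falls between 24 September 2029 and 18 March 2030, so daylight saving is in effect and Keside Prefecture is at UTC+13:00.
01:45 UTC + 13h = 14:45 Keside Prefecture.

14:45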